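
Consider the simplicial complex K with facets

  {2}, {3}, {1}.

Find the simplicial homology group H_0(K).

H_0 = Z^3.

K has 3 vertices.
rank ∂_0 = 0, rank ∂_1 = 0 ⇒ b_0 = 3 − 0 − 0 = 3. So H_0 = Z^3.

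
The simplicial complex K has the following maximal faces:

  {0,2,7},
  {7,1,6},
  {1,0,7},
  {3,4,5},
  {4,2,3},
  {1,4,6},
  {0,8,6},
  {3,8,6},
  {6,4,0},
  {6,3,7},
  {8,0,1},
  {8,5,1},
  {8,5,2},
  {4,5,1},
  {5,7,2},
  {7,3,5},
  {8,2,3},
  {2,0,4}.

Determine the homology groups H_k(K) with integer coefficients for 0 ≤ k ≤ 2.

H_0 ≅ Z,  H_1 ≅ Z ⊕ Z/2,  H_2 = 0.

Take the total order 0 < 1 < 2 < 3 < 4 < 5 < 6 < 7 < 8 on the vertex set. Then K (dimension 2) consists of the simplices:

  0-simplices (9): [0], [1], [2], [3], [4], [5], [6], [7], [8]
  1-simplices (27): (27 of them)
  2-simplices (18): [0,1,7], [0,1,8], [0,2,4], [0,2,7], [0,4,6], [0,6,8], [1,4,5], [1,4,6], [1,5,8], [1,6,7], [2,3,4], [2,3,8], [2,5,7], [2,5,8], [3,4,5], [3,5,7], [3,6,7], [3,6,8]

so the chain groups are C_0 ≅ Z^9, C_1 ≅ Z^27, C_2 ≅ Z^18.

The boundary map ∂_1: C_1 → C_0 sends each edge [p,q] (with p < q) to q − p. For instance
  ∂[2,7] = [7] − [2].
As a 9×27 matrix over Z this has rank 8, with invariant factors (1,1,1,1,1,1,1,1).

Boundary ∂_2: C_2 → C_1 maps a triangle to the signed sum of its edges. For instance
  ∂[2,5,8] = [5,8] − [2,8] + [2,5],
  ∂[1,6,7] = [6,7] − [1,7] + [1,6].
The resulting 27×18 matrix has rank 18, and its Smith normal form has invariant factors (1,1,1,1,1,1,1,1,1,1,1,1,1,1,1,1,1,2).

Computing H_k = (kernel of ∂_k) / (image of ∂_{k+1}):

  H_0: rank C_0 − rank ∂_1 = 9 − 8 = 1, and the invariant factors of ∂_1 are all 1, so H_0 ≅ Z.
  H_1: rank ker ∂_1 − rank ∂_2 = (27 − 8) − 18 = 1, and ∂_2 has invariant factor 2 > 1, so H_1 ≅ Z ⊕ Z/2.
  H_2: rank ker ∂_2 − rank ∂_3 = (18 − 18) − 0 = 0, and there is no ∂_3, so H_2 ≅ 0.

As a check, the Euler characteristic is 9 − 27 + 18 = 0, which agrees with 1 − 1 + 0 = 0.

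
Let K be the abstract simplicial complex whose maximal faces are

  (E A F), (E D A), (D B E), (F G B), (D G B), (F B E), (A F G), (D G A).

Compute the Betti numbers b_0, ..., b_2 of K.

K has 6 vertices, 12 edges, 8 triangles.
rank ∂_0 = 0, rank ∂_1 = 5 ⇒ b_0 = 6 − 0 − 5 = 1; all invariant factors of ∂_1 are 1 so no torsion. So H_0 = Z.
rank ∂_1 = 5, rank ∂_2 = 7 ⇒ b_1 = 12 − 5 − 7 = 0; all invariant factors of ∂_2 are 1 so no torsion. So H_1 = 0.
rank ∂_2 = 7, rank ∂_3 = 0 ⇒ b_2 = 8 − 7 − 0 = 1. So H_2 = Z.

b_0 = 1, b_1 = 0, b_2 = 1.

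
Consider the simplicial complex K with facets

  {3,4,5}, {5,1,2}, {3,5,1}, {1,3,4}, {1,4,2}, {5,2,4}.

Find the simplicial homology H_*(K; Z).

K has 5 vertices, 9 edges, 6 triangles.
rank ∂_0 = 0, rank ∂_1 = 4 ⇒ b_0 = 5 − 0 − 4 = 1; all invariant factors of ∂_1 are 1 so no torsion. So H_0 = Z.
rank ∂_1 = 4, rank ∂_2 = 5 ⇒ b_1 = 9 − 4 − 5 = 0; all invariant factors of ∂_2 are 1 so no torsion. So H_1 = 0.
rank ∂_2 = 5, rank ∂_3 = 0 ⇒ b_2 = 6 − 5 − 0 = 1. So H_2 = Z.

H_0 = Z,  H_1 = 0,  H_2 = Z.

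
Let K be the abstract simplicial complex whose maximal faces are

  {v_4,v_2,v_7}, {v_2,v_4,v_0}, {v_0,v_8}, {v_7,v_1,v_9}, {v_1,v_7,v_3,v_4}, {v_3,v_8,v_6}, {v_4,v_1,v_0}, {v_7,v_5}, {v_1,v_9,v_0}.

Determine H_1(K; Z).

H_1 ≅ Z.

We work with the vertex ordering v_0 < v_1 < v_2 < v_3 < v_4 < v_5 < v_6 < v_7 < v_8 < v_9. The simplices of K, each written with vertices in increasing order, are:

  0-simplices (10): [v_0], [v_1], [v_2], [v_3], [v_4], [v_5], [v_6], [v_7], [v_8], [v_9]
  1-simplices (19): (19 of them)
  2-simplices (10): [v_0,v_1,v_4], [v_0,v_1,v_9], [v_0,v_2,v_4], [v_1,v_3,v_4], [v_1,v_3,v_7], [v_1,v_4,v_7], [v_1,v_7,v_9], [v_2,v_4,v_7], [v_3,v_4,v_7], [v_3,v_6,v_8]
  3-simplices (1): [v_1,v_3,v_4,v_7]

so the chain groups are C_0 ≅ Z^10, C_1 ≅ Z^19, C_2 ≅ Z^10, C_3 ≅ Z^1.

Boundary ∂_1: C_1 → C_0 sends each edge [p,q] (with p < q) to q − p. For instance
  ∂[v_1,v_3] = [v_3] − [v_1].
The resulting 10×19 matrix has rank 9, and its Smith normal form has invariant factors (1,1,1,1,1,1,1,1,1).

The boundary map ∂_2: C_2 → C_1 sends each 2-simplex [p,q,r] to [q,r] − [p,r] + [p,q]. For instance
  ∂[v_1,v_3,v_4] = [v_3,v_4] − [v_1,v_4] + [v_1,v_3],
  ∂[v_1,v_4,v_7] = [v_4,v_7] − [v_1,v_7] + [v_1,v_4].
As a 19×10 matrix over Z this has rank 9, with invariant factors (1,1,1,1,1,1,1,1,1).

The boundary map ∂_3: C_3 → C_2 sends each 3-simplex σ to the alternating sum Σ_i (−1)^i (σ with its i-th vertex removed). For instance
  ∂[v_1,v_3,v_4,v_7] = [v_3,v_4,v_7] − [v_1,v_4,v_7] + [v_1,v_3,v_7] − [v_1,v_3,v_4].
As a 10×1 matrix over Z this has rank 1, with invariant factors (1).

Reading off H_k = ker ∂_k / im ∂_{k+1}:

  H_1: rank ker ∂_1 − rank ∂_2 = (19 − 9) − 9 = 1, and the invariant factors of ∂_2 are all 1, so H_1 = Z.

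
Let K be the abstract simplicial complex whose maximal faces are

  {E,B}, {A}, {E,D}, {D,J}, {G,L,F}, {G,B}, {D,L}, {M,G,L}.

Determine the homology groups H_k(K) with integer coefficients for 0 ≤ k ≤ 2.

Order the vertices as A < B < D < E < F < G < J < L < M. Listing each simplex with vertices in this order, K has dimension 2 with simplices:

  0-simplices (9): A, B, D, E, F, G, J, L, M
  1-simplices (10): BE, BG, DE, DJ, DL, FG, FL, GL, GM, LM
  2-simplices (2): FGL, GLM

giving chain groups C_0 ≅ Z^9, C_1 ≅ Z^10, C_2 ≅ Z^2.

Boundary ∂_1: C_1 → C_0 is given by ∂[p,q] = [q] − [p].
The 9×10 boundary matrix has rank 7 and Smith normal form diag(1,1,1,1,1,1,1).

∂_2: C_2 → C_1 acts by ∂[p,q,r] = [q,r] − [p,r] + [p,q]. For instance
  ∂FGL = GL − FL + FG,
  ∂GLM = LM − GM + GL.
This gives a 10×2 integer matrix of rank 2; reducing to Smith normal form yields diagonal entries (1,1).

From H_k ≅ ker(∂_k) / im(∂_{k+1}) we obtain:

  H_0: rank C_0 − rank ∂_1 = 9 − 7 = 2, and the invariant factors of ∂_1 are all 1, so H_0 ≅ Z^2.
  H_1: rank ker ∂_1 − rank ∂_2 = (10 − 7) − 2 = 1, and the invariant factors of ∂_2 are all 1, so H_1 ≅ Z.
  H_2: rank ker ∂_2 − rank ∂_3 = (2 − 2) − 0 = 0, and there is no ∂_3, so H_2 ≅ 0.

H_0 ≅ Z^2,  H_1 ≅ Z,  H_2 = 0.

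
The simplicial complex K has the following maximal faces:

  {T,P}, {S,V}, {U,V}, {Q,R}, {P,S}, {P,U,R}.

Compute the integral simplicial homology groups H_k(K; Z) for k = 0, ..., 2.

H_0 ≅ Z,  H_1 ≅ Z,  H_2 = 0.

K has 7 vertices, 8 edges, 1 triangle.
rank ∂_0 = 0, rank ∂_1 = 6 ⇒ b_0 = 7 − 0 − 6 = 1; all invariant factors of ∂_1 are 1 so no torsion. So H_0 ≅ Z.
rank ∂_1 = 6, rank ∂_2 = 1 ⇒ b_1 = 8 − 6 − 1 = 1; all invariant factors of ∂_2 are 1 so no torsion. So H_1 ≅ Z.
rank ∂_2 = 1, rank ∂_3 = 0 ⇒ b_2 = 1 − 1 − 0 = 0. So H_2 ≅ 0.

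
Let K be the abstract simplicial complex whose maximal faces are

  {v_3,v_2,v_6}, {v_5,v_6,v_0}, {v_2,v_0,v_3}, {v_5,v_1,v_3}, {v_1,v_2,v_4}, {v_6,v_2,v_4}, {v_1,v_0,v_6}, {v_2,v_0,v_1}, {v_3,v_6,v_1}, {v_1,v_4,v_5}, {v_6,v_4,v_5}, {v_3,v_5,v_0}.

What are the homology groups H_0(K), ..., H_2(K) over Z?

H_0 ≅ Z,  H_1 ≅ Z/2,  H_2 = 0.

Take the total order v_0 < v_1 < v_2 < v_3 < v_4 < v_5 < v_6 on the vertex set. Then K (dimension 2) consists of the simplices:

  0-simplices (7): [v_0], [v_1], [v_2], [v_3], [v_4], [v_5], [v_6]
  1-simplices (18): (18 of them)
  2-simplices (12): (12 of them)

giving chain groups C_0 ≅ Z^7, C_1 ≅ Z^18, C_2 ≅ Z^12.

The boundary map ∂_1: C_1 → C_0 is given by ∂[p,q] = [q] − [p]. For instance
  ∂[v_2,v_3] = [v_3] − [v_2].
This gives a 7×18 integer matrix of rank 6; reducing to Smith normal form yields diagonal entries (1,1,1,1,1,1).

∂_2: C_2 → C_1 sends each 2-simplex [p,q,r] to [q,r] − [p,r] + [p,q]. For instance
  ∂[v_1,v_2,v_4] = [v_2,v_4] − [v_1,v_4] + [v_1,v_2],
  ∂[v_1,v_3,v_5] = [v_3,v_5] − [v_1,v_5] + [v_1,v_3].
As a 18×12 matrix over Z this has rank 12, with invariant factors (1,1,1,1,1,1,1,1,1,1,1,2).

Reading off H_k = ker ∂_k / im ∂_{k+1}:

  H_0: rank C_0 − rank ∂_1 = 7 − 6 = 1, and the invariant factors of ∂_1 are all 1, so H_0 ≅ Z.
  H_1: rank ker ∂_1 − rank ∂_2 = (18 − 6) − 12 = 0, and ∂_2 has invariant factor 2 > 1, so H_1 ≅ Z/2.
  H_2: rank ker ∂_2 − rank ∂_3 = (12 − 12) − 0 = 0, and there is no ∂_3, so H_2 ≅ 0.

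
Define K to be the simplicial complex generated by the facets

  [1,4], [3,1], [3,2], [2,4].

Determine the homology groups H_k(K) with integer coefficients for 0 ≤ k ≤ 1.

We work with the vertex ordering 1 < 2 < 3 < 4. The simplices of K, each written with vertices in increasing order, are:

  0-simplices (4): [1], [2], [3], [4]
  1-simplices (4): [1,3], [1,4], [2,3], [2,4]

Hence C_0 ≅ Z^4, C_1 ≅ Z^4.

The boundary map ∂_1: C_1 → C_0 maps an edge to its endpoints' difference, ∂[p,q] = q − p.
As a 4×4 matrix over Z this has rank 3, with invariant factors (1,1,1).

Computing H_k = (kernel of ∂_k) / (image of ∂_{k+1}):

  H_0: rank C_0 − rank ∂_1 = 4 − 3 = 1, and the invariant factors of ∂_1 are all 1, so H_0 = Z.
  H_1: rank ker ∂_1 − rank ∂_2 = (4 − 3) − 0 = 1, and there is no ∂_2, so H_1 = Z.

(K is a triangulation of the circle S^1.)

H_0 ≅ Z,  H_1 ≅ Z.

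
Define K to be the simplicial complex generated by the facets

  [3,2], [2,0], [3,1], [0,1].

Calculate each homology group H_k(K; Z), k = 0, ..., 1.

K has 4 vertices, 4 edges.
rank ∂_0 = 0, rank ∂_1 = 3 ⇒ b_0 = 4 − 0 − 3 = 1; all invariant factors of ∂_1 are 1 so no torsion. So H_0 ≅ Z.
rank ∂_1 = 3, rank ∂_2 = 0 ⇒ b_1 = 4 − 3 − 0 = 1. So H_1 ≅ Z.

H_0 = Z,  H_1 = Z.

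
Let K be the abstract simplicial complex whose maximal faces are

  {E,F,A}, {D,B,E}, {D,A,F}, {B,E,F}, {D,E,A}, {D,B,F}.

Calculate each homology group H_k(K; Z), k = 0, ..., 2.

Order the vertices as A < B < D < E < F. Listing each simplex with vertices in this order, K has dimension 2 with simplices:

  0-simplices (5): A, B, D, E, F
  1-simplices (9): AD, AE, AF, BD, BE, BF, DE, DF, EF
  2-simplices (6): ADE, ADF, AEF, BDE, BDF, BEF

Hence C_0 ≅ Z^5, C_1 ≅ Z^9, C_2 ≅ Z^6.

Boundary ∂_1: C_1 → C_0 maps an edge to its endpoints' difference, ∂[p,q] = q − p. For instance
  ∂AD = D − A.
The 5×9 boundary matrix has rank 4 and Smith normal form diag(1,1,1,1).

∂_2: C_2 → C_1 acts by ∂[p,q,r] = [q,r] − [p,r] + [p,q]. For instance
  ∂BDF = DF − BF + BD,
  ∂BEF = EF − BF + BE.
This gives a 9×6 integer matrix of rank 5; reducing to Smith normal form yields diagonal entries (1,1,1,1,1).

Computing H_k = (kernel of ∂_k) / (image of ∂_{k+1}):

  H_0: rank C_0 − rank ∂_1 = 5 − 4 = 1, and the invariant factors of ∂_1 are all 1, so H_0 = Z.
  H_1: rank ker ∂_1 − rank ∂_2 = (9 − 4) − 5 = 0, and the invariant factors of ∂_2 are all 1, so H_1 = 0.
  H_2: rank ker ∂_2 − rank ∂_3 = (6 − 5) − 0 = 1, and there is no ∂_3, so H_2 = Z.

H_0 = Z,  H_1 = 0,  H_2 = Z.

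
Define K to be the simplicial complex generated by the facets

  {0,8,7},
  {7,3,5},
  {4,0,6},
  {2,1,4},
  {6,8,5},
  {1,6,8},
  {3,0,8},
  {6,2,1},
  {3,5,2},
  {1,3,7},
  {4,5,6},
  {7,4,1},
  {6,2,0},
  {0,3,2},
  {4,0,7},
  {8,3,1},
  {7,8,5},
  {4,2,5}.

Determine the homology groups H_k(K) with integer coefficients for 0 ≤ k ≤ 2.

Order the vertices as 0 < 1 < 2 < 3 < 4 < 5 < 6 < 7 < 8. Listing each simplex with vertices in this order, K has dimension 2 with simplices:

  0-simplices (9): [0], [1], [2], [3], [4], [5], [6], [7], [8]
  1-simplices (27): (27 of them)
  2-simplices (18): [0,2,3], [0,2,6], [0,3,8], [0,4,6], [0,4,7], [0,7,8], [1,2,4], [1,2,6], [1,3,7], [1,3,8], [1,4,7], [1,6,8], [2,3,5], [2,4,5], [3,5,7], [4,5,6], [5,6,8], [5,7,8]

Hence C_0 ≅ Z^9, C_1 ≅ Z^27, C_2 ≅ Z^18.

∂_1: C_1 → C_0 sends each edge [p,q] (with p < q) to q − p. For instance
  ∂[1,3] = [3] − [1].
The resulting 9×27 matrix has rank 8, and its Smith normal form has invariant factors (1,1,1,1,1,1,1,1).

The boundary map ∂_2: C_2 → C_1 acts by ∂[p,q,r] = [q,r] − [p,r] + [p,q]. For instance
  ∂[0,7,8] = [7,8] − [0,8] + [0,7],
  ∂[1,3,7] = [3,7] − [1,7] + [1,3].
The 27×18 boundary matrix has rank 18 and Smith normal form diag(1,1,1,1,1,1,1,1,1,1,1,1,1,1,1,1,1,2).

Now H_k = ker ∂_k / im ∂_{k+1}, so:

  H_0: rank C_0 − rank ∂_1 = 9 − 8 = 1, and the invariant factors of ∂_1 are all 1, so H_0 ≅ Z.
  H_1: rank ker ∂_1 − rank ∂_2 = (27 − 8) − 18 = 1, and ∂_2 has invariant factor 2 > 1, so H_1 ≅ Z ⊕ Z/2.
  H_2: rank ker ∂_2 − rank ∂_3 = (18 − 18) − 0 = 0, and there is no ∂_3, so H_2 ≅ 0.

H_0 = Z,  H_1 = Z ⊕ Z/2,  H_2 = 0.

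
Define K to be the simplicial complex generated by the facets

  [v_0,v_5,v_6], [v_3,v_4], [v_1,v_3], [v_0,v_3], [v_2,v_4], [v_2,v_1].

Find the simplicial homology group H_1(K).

Fix the vertex order v_0 < v_1 < v_2 < v_3 < v_4 < v_5 < v_6 and write every simplex with vertices in increasing order. Then dim K = 2 and the simplices of K are:

  0-simplices (7): [v_0], [v_1], [v_2], [v_3], [v_4], [v_5], [v_6]
  1-simplices (8): [v_0,v_3], [v_0,v_5], [v_0,v_6], [v_1,v_2], [v_1,v_3], [v_2,v_4], [v_3,v_4], [v_5,v_6]
  2-simplices (1): [v_0,v_5,v_6]

so the chain groups are C_0 ≅ Z^7, C_1 ≅ Z^8, C_2 ≅ Z^1.

The boundary map ∂_1: C_1 → C_0 maps an edge to its endpoints' difference, ∂[p,q] = q − p.
The resulting 7×8 matrix has rank 6, and its Smith normal form has invariant factors (1,1,1,1,1,1).

The boundary map ∂_2: C_2 → C_1 maps a triangle to the signed sum of its edges. For instance
  ∂[v_0,v_5,v_6] = [v_5,v_6] − [v_0,v_6] + [v_0,v_5].
As a 8×1 matrix over Z this has rank 1, with invariant factors (1).

From H_k ≅ ker(∂_k) / im(∂_{k+1}) we obtain:

  H_1: rank ker ∂_1 − rank ∂_2 = (8 − 6) − 1 = 1, and the invariant factors of ∂_2 are all 1, so H_1 ≅ Z.

H_1 = Z.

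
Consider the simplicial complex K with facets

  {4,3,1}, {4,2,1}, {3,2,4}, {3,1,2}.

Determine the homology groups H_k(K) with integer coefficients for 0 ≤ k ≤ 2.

Order the vertices as 1 < 2 < 3 < 4. Listing each simplex with vertices in this order, K has dimension 2 with simplices:

  0-simplices (4): [1], [2], [3], [4]
  1-simplices (6): [1,2], [1,3], [1,4], [2,3], [2,4], [3,4]
  2-simplices (4): [1,2,3], [1,2,4], [1,3,4], [2,3,4]

Hence C_0 ≅ Z^4, C_1 ≅ Z^6, C_2 ≅ Z^4.

∂_1: C_1 → C_0 is given by ∂[p,q] = [q] − [p]. For instance
  ∂[1,2] = [2] − [1].
As a 4×6 matrix over Z this has rank 3, with invariant factors (1,1,1).

The boundary map ∂_2: C_2 → C_1 maps a triangle to the signed sum of its edges. For instance
  ∂[1,2,4] = [2,4] − [1,4] + [1,2],
  ∂[1,2,3] = [2,3] − [1,3] + [1,2].
The resulting 6×4 matrix has rank 3, and its Smith normal form has invariant factors (1,1,1).

Computing H_k = (kernel of ∂_k) / (image of ∂_{k+1}):

  H_0: rank C_0 − rank ∂_1 = 4 − 3 = 1, and the invariant factors of ∂_1 are all 1, so H_0 = Z.
  H_1: rank ker ∂_1 − rank ∂_2 = (6 − 3) − 3 = 0, and the invariant factors of ∂_2 are all 1, so H_1 = 0.
  H_2: rank ker ∂_2 − rank ∂_3 = (4 − 3) − 0 = 1, and there is no ∂_3, so H_2 = Z.

(K is a triangulation of the 2-sphere S^2.)

H_0 ≅ Z,  H_1 = 0,  H_2 ≅ Z.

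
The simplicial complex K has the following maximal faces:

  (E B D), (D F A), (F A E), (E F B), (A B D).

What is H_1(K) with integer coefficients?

We work with the vertex ordering A < B < D < E < F. The simplices of K, each written with vertices in increasing order, are:

  0-simplices (5): A, B, D, E, F
  1-simplices (10): AB, AD, AE, AF, BD, BE, BF, DE, DF, EF
  2-simplices (5): ABD, ADF, AEF, BDE, BEF

so the chain groups are C_0 ≅ Z^5, C_1 ≅ Z^10, C_2 ≅ Z^5.

Boundary ∂_1: C_1 → C_0 is given by ∂[p,q] = [q] − [p]. For instance
  ∂AF = F − A.
The 5×10 boundary matrix has rank 4 and Smith normal form diag(1,1,1,1).

The boundary map ∂_2: C_2 → C_1 maps a triangle to the signed sum of its edges. For instance
  ∂BEF = EF − BF + BE,
  ∂ADF = DF − AF + AD.
As a 10×5 matrix over Z this has rank 5, with invariant factors (1,1,1,1,1).

Reading off H_k = ker ∂_k / im ∂_{k+1}:

  H_1: rank ker ∂_1 − rank ∂_2 = (10 − 4) − 5 = 1, and the invariant factors of ∂_2 are all 1, so H_1 ≅ Z.

H_1 = Z.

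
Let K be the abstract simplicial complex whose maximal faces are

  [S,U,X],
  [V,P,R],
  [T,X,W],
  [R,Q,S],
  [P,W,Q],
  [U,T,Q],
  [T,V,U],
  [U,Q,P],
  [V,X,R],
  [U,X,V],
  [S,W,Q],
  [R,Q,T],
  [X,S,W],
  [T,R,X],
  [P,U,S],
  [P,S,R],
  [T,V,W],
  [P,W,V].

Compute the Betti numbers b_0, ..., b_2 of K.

b_0 = 1, b_1 = 1, b_2 = 0.

We work with the vertex ordering P < Q < R < S < T < U < V < W < X. The simplices of K, each written with vertices in increasing order, are:

  0-simplices (9): P, Q, R, S, T, U, V, W, X
  1-simplices (27): PQ, PR, PS, PU, PV, PW, QR, QS, QT, QU, QW, RS, RT, RV, RX, SU, SW, SX, TU, TV, TW, TX, UV, UX, VW, VX, WX
  2-simplices (18): PQU, PQW, PRS, PRV, PSU, PVW, QRS, QRT, QSW, QTU, RTX, RVX, SUX, SWX, TUV, TVW, TWX, UVX

so the chain groups are C_0 ≅ Z^9, C_1 ≅ Z^27, C_2 ≅ Z^18.

The boundary map ∂_1: C_1 → C_0 maps an edge to its endpoints' difference, ∂[p,q] = q − p.
The 9×27 boundary matrix has rank 8 and Smith normal form diag(1,1,1,1,1,1,1,1).

The boundary map ∂_2: C_2 → C_1 maps a triangle to the signed sum of its edges. For instance
  ∂PVW = VW − PW + PV,
  ∂PQU = QU − PU + PQ.
The 27×18 boundary matrix has rank 18 and Smith normal form diag(1,1,1,1,1,1,1,1,1,1,1,1,1,1,1,1,1,2).

Reading off H_k = ker ∂_k / im ∂_{k+1}:

  H_0: rank C_0 − rank ∂_1 = 9 − 8 = 1, and the invariant factors of ∂_1 are all 1, so H_0 = Z.
  H_1: rank ker ∂_1 − rank ∂_2 = (27 − 8) − 18 = 1, and ∂_2 has invariant factor 2 > 1, so H_1 = Z ⊕ Z/2Z.
  H_2: rank ker ∂_2 − rank ∂_3 = (18 − 18) − 0 = 0, and there is no ∂_3, so H_2 = 0.

As a check, the Euler characteristic is 9 − 27 + 18 = 0, which agrees with 1 − 1 + 0 = 0.

Hence the Betti numbers are b_0 = 1, b_1 = 1, b_2 = 0.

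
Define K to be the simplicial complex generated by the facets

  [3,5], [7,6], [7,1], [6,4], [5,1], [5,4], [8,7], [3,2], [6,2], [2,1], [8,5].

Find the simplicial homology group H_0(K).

Order the vertices as 1 < 2 < 3 < 4 < 5 < 6 < 7 < 8. Listing each simplex with vertices in this order, K has dimension 1 with simplices:

  0-simplices (8): [1], [2], [3], [4], [5], [6], [7], [8]
  1-simplices (11): [1,2], [1,5], [1,7], [2,3], [2,6], [3,5], [4,5], [4,6], [5,8], [6,7], [7,8]

Hence C_0 ≅ Z^8, C_1 ≅ Z^11.

∂_1: C_1 → C_0 is given by ∂[p,q] = [q] − [p].
The 8×11 boundary matrix has rank 7 and Smith normal form diag(1,1,1,1,1,1,1).

From H_k ≅ ker(∂_k) / im(∂_{k+1}) we obtain:

  H_0: rank C_0 − rank ∂_1 = 8 − 7 = 1, and the invariant factors of ∂_1 are all 1, so H_0 = Z.

H_0 ≅ Z.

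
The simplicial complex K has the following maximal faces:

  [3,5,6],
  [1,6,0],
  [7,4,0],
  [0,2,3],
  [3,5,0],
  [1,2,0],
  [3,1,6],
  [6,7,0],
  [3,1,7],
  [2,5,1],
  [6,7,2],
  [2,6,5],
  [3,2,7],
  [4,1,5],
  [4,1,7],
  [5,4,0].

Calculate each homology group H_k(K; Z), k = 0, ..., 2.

Fix the vertex order 0 < 1 < 2 < 3 < 4 < 5 < 6 < 7 and write every simplex with vertices in increasing order. Then dim K = 2 and the simplices of K are:

  0-simplices (8): [0], [1], [2], [3], [4], [5], [6], [7]
  1-simplices (24): (24 of them)
  2-simplices (16): [0,1,2], [0,1,6], [0,2,3], [0,3,5], [0,4,5], [0,4,7], [0,6,7], [1,2,5], [1,3,6], [1,3,7], [1,4,5], [1,4,7], [2,3,7], [2,5,6], [2,6,7], [3,5,6]

Hence C_0 ≅ Z^8, C_1 ≅ Z^24, C_2 ≅ Z^16.

∂_1: C_1 → C_0 maps an edge to its endpoints' difference, ∂[p,q] = q − p. For instance
  ∂[0,4] = [4] − [0].
As a 8×24 matrix over Z this has rank 7, with invariant factors (1,1,1,1,1,1,1).

∂_2: C_2 → C_1 sends each 2-simplex [p,q,r] to [q,r] − [p,r] + [p,q]. For instance
  ∂[1,3,7] = [3,7] − [1,7] + [1,3],
  ∂[0,6,7] = [6,7] − [0,7] + [0,6].
The resulting 24×16 matrix has rank 15, and its Smith normal form has invariant factors (1,1,1,1,1,1,1,1,1,1,1,1,1,1,1).

From H_k ≅ ker(∂_k) / im(∂_{k+1}) we obtain:

  H_0: rank C_0 − rank ∂_1 = 8 − 7 = 1, and the invariant factors of ∂_1 are all 1, so H_0 ≅ Z.
  H_1: rank ker ∂_1 − rank ∂_2 = (24 − 7) − 15 = 2, and the invariant factors of ∂_2 are all 1, so H_1 ≅ Z^2.
  H_2: rank ker ∂_2 − rank ∂_3 = (16 − 15) − 0 = 1, and there is no ∂_3, so H_2 ≅ Z.

As a check, the Euler characteristic is 8 − 24 + 16 = 0, which agrees with 1 − 2 + 1 = 0.

H_0 = Z,  H_1 = Z^2,  H_2 = Z.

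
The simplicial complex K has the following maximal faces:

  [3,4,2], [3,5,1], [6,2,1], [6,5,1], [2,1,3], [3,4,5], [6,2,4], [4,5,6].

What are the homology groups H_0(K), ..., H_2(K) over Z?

Order the vertices as 1 < 2 < 3 < 4 < 5 < 6. Listing each simplex with vertices in this order, K has dimension 2 with simplices:

  0-simplices (6): [1], [2], [3], [4], [5], [6]
  1-simplices (12): [1,2], [1,3], [1,5], [1,6], [2,3], [2,4], [2,6], [3,4], [3,5], [4,5], [4,6], [5,6]
  2-simplices (8): [1,2,3], [1,2,6], [1,3,5], [1,5,6], [2,3,4], [2,4,6], [3,4,5], [4,5,6]

giving chain groups C_0 ≅ Z^6, C_1 ≅ Z^12, C_2 ≅ Z^8.

The boundary map ∂_1: C_1 → C_0 sends each edge [p,q] (with p < q) to q − p.
As a 6×12 matrix over Z this has rank 5, with invariant factors (1,1,1,1,1).

Boundary ∂_2: C_2 → C_1 maps a triangle to the signed sum of its edges. For instance
  ∂[2,4,6] = [4,6] − [2,6] + [2,4],
  ∂[1,5,6] = [5,6] − [1,6] + [1,5].
As a 12×8 matrix over Z this has rank 7, with invariant factors (1,1,1,1,1,1,1).

Now H_k = ker ∂_k / im ∂_{k+1}, so:

  H_0: rank C_0 − rank ∂_1 = 6 − 5 = 1, and the invariant factors of ∂_1 are all 1, so H_0 = Z.
  H_1: rank ker ∂_1 − rank ∂_2 = (12 − 5) − 7 = 0, and the invariant factors of ∂_2 are all 1, so H_1 = 0.
  H_2: rank ker ∂_2 − rank ∂_3 = (8 − 7) − 0 = 1, and there is no ∂_3, so H_2 = Z.

H_0 ≅ Z,  H_1 = 0,  H_2 ≅ Z.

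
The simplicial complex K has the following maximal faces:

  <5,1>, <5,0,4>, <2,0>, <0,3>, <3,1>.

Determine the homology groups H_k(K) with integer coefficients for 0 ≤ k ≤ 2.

Fix the vertex order 0 < 1 < 2 < 3 < 4 < 5 and write every simplex with vertices in increasing order. Then dim K = 2 and the simplices of K are:

  0-simplices (6): [0], [1], [2], [3], [4], [5]
  1-simplices (7): [0,2], [0,3], [0,4], [0,5], [1,3], [1,5], [4,5]
  2-simplices (1): [0,4,5]

Hence C_0 ≅ Z^6, C_1 ≅ Z^7, C_2 ≅ Z^1.

Boundary ∂_1: C_1 → C_0 maps an edge to its endpoints' difference, ∂[p,q] = q − p.
As a 6×7 matrix over Z this has rank 5, with invariant factors (1,1,1,1,1).

∂_2: C_2 → C_1 maps a triangle to the signed sum of its edges. For instance
  ∂[0,4,5] = [4,5] − [0,5] + [0,4].
The resulting 7×1 matrix has rank 1, and its Smith normal form has invariant factors (1).

From H_k ≅ ker(∂_k) / im(∂_{k+1}) we obtain:

  H_0: rank C_0 − rank ∂_1 = 6 − 5 = 1, and the invariant factors of ∂_1 are all 1, so H_0 = Z.
  H_1: rank ker ∂_1 − rank ∂_2 = (7 − 5) − 1 = 1, and the invariant factors of ∂_2 are all 1, so H_1 = Z.
  H_2: rank ker ∂_2 − rank ∂_3 = (1 − 1) − 0 = 0, and there is no ∂_3, so H_2 = 0.

H_0 = Z,  H_1 = Z,  H_2 = 0.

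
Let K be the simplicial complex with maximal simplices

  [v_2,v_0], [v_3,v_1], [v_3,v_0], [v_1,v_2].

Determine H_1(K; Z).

Take the total order v_0 < v_1 < v_2 < v_3 on the vertex set. Then K (dimension 1) consists of the simplices:

  0-simplices (4): [v_0], [v_1], [v_2], [v_3]
  1-simplices (4): [v_0,v_2], [v_0,v_3], [v_1,v_2], [v_1,v_3]

so the chain groups are C_0 ≅ Z^4, C_1 ≅ Z^4.

The boundary map ∂_1: C_1 → C_0 sends each edge [p,q] (with p < q) to q − p. For instance
  ∂[v_1,v_2] = [v_2] − [v_1].
As a 4×4 matrix over Z this has rank 3, with invariant factors (1,1,1).

Computing H_k = (kernel of ∂_k) / (image of ∂_{k+1}):

  H_1: rank ker ∂_1 − rank ∂_2 = (4 − 3) − 0 = 1, and there is no ∂_2, so H_1 ≅ Z.

H_1 ≅ Z.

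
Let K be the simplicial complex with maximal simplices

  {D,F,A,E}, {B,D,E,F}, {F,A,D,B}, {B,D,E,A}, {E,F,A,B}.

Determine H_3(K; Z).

Fix the vertex order A < B < D < E < F and write every simplex with vertices in increasing order. Then dim K = 3 and the simplices of K are:

  0-simplices (5): A, B, D, E, F
  1-simplices (10): AB, AD, AE, AF, BD, BE, BF, DE, DF, EF
  2-simplices (10): ABD, ABE, ABF, ADE, ADF, AEF, BDE, BDF, BEF, DEF
  3-simplices (5): ABDE, ABDF, ABEF, ADEF, BDEF

giving chain groups C_0 ≅ Z^5, C_1 ≅ Z^10, C_2 ≅ Z^10, C_3 ≅ Z^5.

Boundary ∂_1: C_1 → C_0 sends each edge [p,q] (with p < q) to q − p.
The 5×10 boundary matrix has rank 4 and Smith normal form diag(1,1,1,1).

∂_2: C_2 → C_1 sends each 2-simplex [p,q,r] to [q,r] − [p,r] + [p,q]. For instance
  ∂ABE = BE − AE + AB,
  ∂DEF = EF − DF + DE.
The resulting 10×10 matrix has rank 6, and its Smith normal form has invariant factors (1,1,1,1,1,1).

∂_3: C_3 → C_2 sends each 3-simplex σ to the alternating sum Σ_i (−1)^i (σ with its i-th vertex removed). For instance
  ∂ABDE = BDE − ADE + ABE − ABD,
  ∂ABEF = BEF − AEF + ABF − ABE.
The resulting 10×5 matrix has rank 4, and its Smith normal form has invariant factors (1,1,1,1).

Reading off H_k = ker ∂_k / im ∂_{k+1}:

  H_3: rank ker ∂_3 − rank ∂_4 = (5 − 4) − 0 = 1, and there is no ∂_4, so H_3 = Z.

H_3 ≅ Z.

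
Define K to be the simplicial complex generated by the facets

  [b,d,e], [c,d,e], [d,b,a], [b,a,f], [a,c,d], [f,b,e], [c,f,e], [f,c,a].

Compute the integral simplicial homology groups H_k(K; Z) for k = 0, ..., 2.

H_0 ≅ Z,  H_1 = 0,  H_2 ≅ Z.

K has 6 vertices, 12 edges, 8 triangles.
rank ∂_0 = 0, rank ∂_1 = 5 ⇒ b_0 = 6 − 0 − 5 = 1; all invariant factors of ∂_1 are 1 so no torsion. So H_0 = Z.
rank ∂_1 = 5, rank ∂_2 = 7 ⇒ b_1 = 12 − 5 − 7 = 0; all invariant factors of ∂_2 are 1 so no torsion. So H_1 = 0.
rank ∂_2 = 7, rank ∂_3 = 0 ⇒ b_2 = 8 − 7 − 0 = 1. So H_2 = Z.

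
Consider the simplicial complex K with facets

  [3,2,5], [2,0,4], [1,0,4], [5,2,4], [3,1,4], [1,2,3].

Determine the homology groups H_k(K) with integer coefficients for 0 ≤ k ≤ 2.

Fix the vertex order 0 < 1 < 2 < 3 < 4 < 5 and write every simplex with vertices in increasing order. Then dim K = 2 and the simplices of K are:

  0-simplices (6): [0], [1], [2], [3], [4], [5]
  1-simplices (12): [0,1], [0,2], [0,4], [1,2], [1,3], [1,4], [2,3], [2,4], [2,5], [3,4], [3,5], [4,5]
  2-simplices (6): [0,1,4], [0,2,4], [1,2,3], [1,3,4], [2,3,5], [2,4,5]

so the chain groups are C_0 ≅ Z^6, C_1 ≅ Z^12, C_2 ≅ Z^6.

Boundary ∂_1: C_1 → C_0 sends each edge [p,q] (with p < q) to q − p. For instance
  ∂[2,4] = [4] − [2].
The 6×12 boundary matrix has rank 5 and Smith normal form diag(1,1,1,1,1).

The boundary map ∂_2: C_2 → C_1 acts by ∂[p,q,r] = [q,r] − [p,r] + [p,q]. For instance
  ∂[1,3,4] = [3,4] − [1,4] + [1,3],
  ∂[0,2,4] = [2,4] − [0,4] + [0,2].
As a 12×6 matrix over Z this has rank 6, with invariant factors (1,1,1,1,1,1).

Now H_k = ker ∂_k / im ∂_{k+1}, so:

  H_0: rank C_0 − rank ∂_1 = 6 − 5 = 1, and the invariant factors of ∂_1 are all 1, so H_0 ≅ Z.
  H_1: rank ker ∂_1 − rank ∂_2 = (12 − 5) − 6 = 1, and the invariant factors of ∂_2 are all 1, so H_1 ≅ Z.
  H_2: rank ker ∂_2 − rank ∂_3 = (6 − 6) − 0 = 0, and there is no ∂_3, so H_2 ≅ 0.

H_0 = Z,  H_1 = Z,  H_2 = 0.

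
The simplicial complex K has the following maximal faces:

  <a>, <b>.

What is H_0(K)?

H_0 = Z^2.

Order the vertices as a < b. Listing each simplex with vertices in this order, K has dimension 0 with simplices:

  0-simplices (2): a, b

Hence C_0 ≅ Z^2.

Computing H_k = (kernel of ∂_k) / (image of ∂_{k+1}):

  H_0: rank C_0 − rank ∂_1 = 2 − 0 = 2, and there is no ∂_1, so H_0 = Z^2.

(K is a triangulation of a set of 2 points.)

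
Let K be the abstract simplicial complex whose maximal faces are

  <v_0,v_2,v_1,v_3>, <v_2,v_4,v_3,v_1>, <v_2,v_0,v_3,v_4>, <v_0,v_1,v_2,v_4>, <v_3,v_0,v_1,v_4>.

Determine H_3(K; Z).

H_3 ≅ Z.

We work with the vertex ordering v_0 < v_1 < v_2 < v_3 < v_4. The simplices of K, each written with vertices in increasing order, are:

  0-simplices (5): [v_0], [v_1], [v_2], [v_3], [v_4]
  1-simplices (10): [v_0,v_1], [v_0,v_2], [v_0,v_3], [v_0,v_4], [v_1,v_2], [v_1,v_3], [v_1,v_4], [v_2,v_3], [v_2,v_4], [v_3,v_4]
  2-simplices (10): [v_0,v_1,v_2], [v_0,v_1,v_3], [v_0,v_1,v_4], [v_0,v_2,v_3], [v_0,v_2,v_4], [v_0,v_3,v_4], [v_1,v_2,v_3], [v_1,v_2,v_4], [v_1,v_3,v_4], [v_2,v_3,v_4]
  3-simplices (5): [v_0,v_1,v_2,v_3], [v_0,v_1,v_2,v_4], [v_0,v_1,v_3,v_4], [v_0,v_2,v_3,v_4], [v_1,v_2,v_3,v_4]

Hence C_0 ≅ Z^5, C_1 ≅ Z^10, C_2 ≅ Z^10, C_3 ≅ Z^5.

The boundary map ∂_1: C_1 → C_0 maps an edge to its endpoints' difference, ∂[p,q] = q − p. For instance
  ∂[v_1,v_2] = [v_2] − [v_1].
The resulting 5×10 matrix has rank 4, and its Smith normal form has invariant factors (1,1,1,1).

The boundary map ∂_2: C_2 → C_1 sends each 2-simplex [p,q,r] to [q,r] − [p,r] + [p,q]. For instance
  ∂[v_1,v_2,v_4] = [v_2,v_4] − [v_1,v_4] + [v_1,v_2],
  ∂[v_0,v_1,v_2] = [v_1,v_2] − [v_0,v_2] + [v_0,v_1].
As a 10×10 matrix over Z this has rank 6, with invariant factors (1,1,1,1,1,1).

Boundary ∂_3: C_3 → C_2 sends each 3-simplex σ to the alternating sum Σ_i (−1)^i (σ with its i-th vertex removed). For instance
  ∂[v_1,v_2,v_3,v_4] = [v_2,v_3,v_4] − [v_1,v_3,v_4] + [v_1,v_2,v_4] − [v_1,v_2,v_3],
  ∂[v_0,v_1,v_3,v_4] = [v_1,v_3,v_4] − [v_0,v_3,v_4] + [v_0,v_1,v_4] − [v_0,v_1,v_3].
The 10×5 boundary matrix has rank 4 and Smith normal form diag(1,1,1,1).

Computing H_k = (kernel of ∂_k) / (image of ∂_{k+1}):

  H_3: rank ker ∂_3 − rank ∂_4 = (5 − 4) − 0 = 1, and there is no ∂_4, so H_3 ≅ Z.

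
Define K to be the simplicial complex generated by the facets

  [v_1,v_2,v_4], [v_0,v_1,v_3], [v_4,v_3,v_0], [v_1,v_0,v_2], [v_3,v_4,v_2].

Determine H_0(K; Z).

H_0 = Z.

Take the total order v_0 < v_1 < v_2 < v_3 < v_4 on the vertex set. Then K (dimension 2) consists of the simplices:

  0-simplices (5): [v_0], [v_1], [v_2], [v_3], [v_4]
  1-simplices (10): [v_0,v_1], [v_0,v_2], [v_0,v_3], [v_0,v_4], [v_1,v_2], [v_1,v_3], [v_1,v_4], [v_2,v_3], [v_2,v_4], [v_3,v_4]
  2-simplices (5): [v_0,v_1,v_2], [v_0,v_1,v_3], [v_0,v_3,v_4], [v_1,v_2,v_4], [v_2,v_3,v_4]

giving chain groups C_0 ≅ Z^5, C_1 ≅ Z^10, C_2 ≅ Z^5.

∂_1: C_1 → C_0 is given by ∂[p,q] = [q] − [p]. For instance
  ∂[v_1,v_3] = [v_3] − [v_1].
The 5×10 boundary matrix has rank 4 and Smith normal form diag(1,1,1,1).

Boundary ∂_2: C_2 → C_1 acts by ∂[p,q,r] = [q,r] − [p,r] + [p,q]. For instance
  ∂[v_0,v_1,v_3] = [v_1,v_3] − [v_0,v_3] + [v_0,v_1],
  ∂[v_0,v_3,v_4] = [v_3,v_4] − [v_0,v_4] + [v_0,v_3].
The resulting 10×5 matrix has rank 5, and its Smith normal form has invariant factors (1,1,1,1,1).

Reading off H_k = ker ∂_k / im ∂_{k+1}:

  H_0: rank C_0 − rank ∂_1 = 5 − 4 = 1, and the invariant factors of ∂_1 are all 1, so H_0 = Z.

(K is a triangulation of the Möbius band.)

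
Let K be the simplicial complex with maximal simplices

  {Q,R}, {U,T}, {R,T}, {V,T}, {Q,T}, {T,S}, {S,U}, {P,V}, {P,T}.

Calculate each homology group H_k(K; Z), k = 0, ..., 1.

We work with the vertex ordering P < Q < R < S < T < U < V. The simplices of K, each written with vertices in increasing order, are:

  0-simplices (7): P, Q, R, S, T, U, V
  1-simplices (9): PT, PV, QR, QT, RT, ST, SU, TU, TV

Hence C_0 ≅ Z^7, C_1 ≅ Z^9.

∂_1: C_1 → C_0 sends each edge [p,q] (with p < q) to q − p. For instance
  ∂QR = R − Q.
The 7×9 boundary matrix has rank 6 and Smith normal form diag(1,1,1,1,1,1).

Now H_k = ker ∂_k / im ∂_{k+1}, so:

  H_0: rank C_0 − rank ∂_1 = 7 − 6 = 1, and the invariant factors of ∂_1 are all 1, so H_0 = Z.
  H_1: rank ker ∂_1 − rank ∂_2 = (9 − 6) − 0 = 3, and there is no ∂_2, so H_1 = Z^3.

As a check, the Euler characteristic is 7 − 9 = -2, which agrees with 1 − 3 = -2.
(K is a triangulation of a wedge of 3 circles.)

H_0 ≅ Z,  H_1 ≅ Z^3.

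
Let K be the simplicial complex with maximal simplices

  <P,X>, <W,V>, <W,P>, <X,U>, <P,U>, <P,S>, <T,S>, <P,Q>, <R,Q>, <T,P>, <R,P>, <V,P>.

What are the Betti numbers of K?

b_0 = 1, b_1 = 4.

Take the total order P < Q < R < S < T < U < V < W < X on the vertex set. Then K (dimension 1) consists of the simplices:

  0-simplices (9): P, Q, R, S, T, U, V, W, X
  1-simplices (12): PQ, PR, PS, PT, PU, PV, PW, PX, QR, ST, UX, VW

Hence C_0 ≅ Z^9, C_1 ≅ Z^12.

The boundary map ∂_1: C_1 → C_0 maps an edge to its endpoints' difference, ∂[p,q] = q − p.
As a 9×12 matrix over Z this has rank 8, with invariant factors (1,1,1,1,1,1,1,1).

Reading off H_k = ker ∂_k / im ∂_{k+1}:

  H_0: rank C_0 − rank ∂_1 = 9 − 8 = 1, and the invariant factors of ∂_1 are all 1, so H_0 = Z.
  H_1: rank ker ∂_1 − rank ∂_2 = (12 − 8) − 0 = 4, and there is no ∂_2, so H_1 = Z^4.

Hence the Betti numbers are b_0 = 1, b_1 = 4.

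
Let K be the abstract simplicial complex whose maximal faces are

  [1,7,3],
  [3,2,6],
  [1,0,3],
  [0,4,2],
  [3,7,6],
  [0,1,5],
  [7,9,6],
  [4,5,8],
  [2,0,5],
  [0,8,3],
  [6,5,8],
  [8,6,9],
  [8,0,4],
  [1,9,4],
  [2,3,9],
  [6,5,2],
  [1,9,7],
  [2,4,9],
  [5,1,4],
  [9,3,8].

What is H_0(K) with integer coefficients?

Order the vertices as 0 < 1 < 2 < 3 < 4 < 5 < 6 < 7 < 8 < 9. Listing each simplex with vertices in this order, K has dimension 2 with simplices:

  0-simplices (10): [0], [1], [2], [3], [4], [5], [6], [7], [8], [9]
  1-simplices (30): (30 of them)
  2-simplices (20): (20 of them)

Hence C_0 ≅ Z^10, C_1 ≅ Z^30, C_2 ≅ Z^20.

The boundary map ∂_1: C_1 → C_0 sends each edge [p,q] (with p < q) to q − p. For instance
  ∂[6,9] = [9] − [6].
The 10×30 boundary matrix has rank 9 and Smith normal form diag(1,1,1,1,1,1,1,1,1).

Boundary ∂_2: C_2 → C_1 acts by ∂[p,q,r] = [q,r] − [p,r] + [p,q]. For instance
  ∂[2,3,9] = [3,9] − [2,9] + [2,3],
  ∂[0,1,5] = [1,5] − [0,5] + [0,1].
As a 30×20 matrix over Z this has rank 20, with invariant factors (1,1,1,1,1,1,1,1,1,1,1,1,1,1,1,1,1,1,1,2).

Reading off H_k = ker ∂_k / im ∂_{k+1}:

  H_0: rank C_0 − rank ∂_1 = 10 − 9 = 1, and the invariant factors of ∂_1 are all 1, so H_0 ≅ Z.

H_0 = Z.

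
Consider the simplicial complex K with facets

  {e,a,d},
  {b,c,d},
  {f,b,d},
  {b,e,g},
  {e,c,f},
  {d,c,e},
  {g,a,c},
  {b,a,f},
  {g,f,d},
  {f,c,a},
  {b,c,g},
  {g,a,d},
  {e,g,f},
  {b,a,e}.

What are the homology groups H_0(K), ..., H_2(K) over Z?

Fix the vertex order a < b < c < d < e < f < g and write every simplex with vertices in increasing order. Then dim K = 2 and the simplices of K are:

  0-simplices (7): a, b, c, d, e, f, g
  1-simplices (21): ab, ac, ad, ae, af, ag, bc, bd, be, bf, bg, cd, ce, cf, cg, de, df, dg, ef, eg, fg
  2-simplices (14): abe, abf, acf, acg, ade, adg, bcd, bcg, bdf, beg, cde, cef, dfg, efg

giving chain groups C_0 ≅ Z^7, C_1 ≅ Z^21, C_2 ≅ Z^14.

The boundary map ∂_1: C_1 → C_0 sends each edge [p,q] (with p < q) to q − p. For instance
  ∂ae = e − a.
The resulting 7×21 matrix has rank 6, and its Smith normal form has invariant factors (1,1,1,1,1,1).

The boundary map ∂_2: C_2 → C_1 sends each 2-simplex [p,q,r] to [q,r] − [p,r] + [p,q]. For instance
  ∂acf = cf − af + ac,
  ∂ade = de − ae + ad.
The resulting 21×14 matrix has rank 13, and its Smith normal form has invariant factors (1,1,1,1,1,1,1,1,1,1,1,1,1).

Now H_k = ker ∂_k / im ∂_{k+1}, so:

  H_0: rank C_0 − rank ∂_1 = 7 − 6 = 1, and the invariant factors of ∂_1 are all 1, so H_0 = Z.
  H_1: rank ker ∂_1 − rank ∂_2 = (21 − 6) − 13 = 2, and the invariant factors of ∂_2 are all 1, so H_1 = Z^2.
  H_2: rank ker ∂_2 − rank ∂_3 = (14 − 13) − 0 = 1, and there is no ∂_3, so H_2 = Z.

H_0 = Z,  H_1 = Z^2,  H_2 = Z.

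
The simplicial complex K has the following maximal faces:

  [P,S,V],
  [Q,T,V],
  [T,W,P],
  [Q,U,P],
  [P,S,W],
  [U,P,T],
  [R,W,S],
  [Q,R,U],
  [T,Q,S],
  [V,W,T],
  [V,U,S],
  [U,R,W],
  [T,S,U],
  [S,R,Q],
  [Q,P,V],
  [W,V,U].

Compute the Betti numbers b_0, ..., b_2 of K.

b_0 = 1, b_1 = 2, b_2 = 1.

Take the total order P < Q < R < S < T < U < V < W on the vertex set. Then K (dimension 2) consists of the simplices:

  0-simplices (8): P, Q, R, S, T, U, V, W
  1-simplices (24): PQ, PS, PT, PU, PV, PW, QR, QS, QT, QU, QV, RS, RU, RW, ST, SU, SV, SW, TU, TV, TW, UV, UW, VW
  2-simplices (16): PQU, PQV, PSV, PSW, PTU, PTW, QRS, QRU, QST, QTV, RSW, RUW, STU, SUV, TVW, UVW

Hence C_0 ≅ Z^8, C_1 ≅ Z^24, C_2 ≅ Z^16.

∂_1: C_1 → C_0 sends each edge [p,q] (with p < q) to q − p. For instance
  ∂PQ = Q − P.
This gives a 8×24 integer matrix of rank 7; reducing to Smith normal form yields diagonal entries (1,1,1,1,1,1,1).

Boundary ∂_2: C_2 → C_1 maps a triangle to the signed sum of its edges. For instance
  ∂RSW = SW − RW + RS,
  ∂PQU = QU − PU + PQ.
This gives a 24×16 integer matrix of rank 15; reducing to Smith normal form yields diagonal entries (1,1,1,1,1,1,1,1,1,1,1,1,1,1,1).

Now H_k = ker ∂_k / im ∂_{k+1}, so:

  H_0: rank C_0 − rank ∂_1 = 8 − 7 = 1, and the invariant factors of ∂_1 are all 1, so H_0 = Z.
  H_1: rank ker ∂_1 − rank ∂_2 = (24 − 7) − 15 = 2, and the invariant factors of ∂_2 are all 1, so H_1 = Z^2.
  H_2: rank ker ∂_2 − rank ∂_3 = (16 − 15) − 0 = 1, and there is no ∂_3, so H_2 = Z.

Hence the Betti numbers are b_0 = 1, b_1 = 2, b_2 = 1.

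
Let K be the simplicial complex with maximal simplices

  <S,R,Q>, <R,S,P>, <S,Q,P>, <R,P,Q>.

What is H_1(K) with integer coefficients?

Fix the vertex order P < Q < R < S and write every simplex with vertices in increasing order. Then dim K = 2 and the simplices of K are:

  0-simplices (4): P, Q, R, S
  1-simplices (6): PQ, PR, PS, QR, QS, RS
  2-simplices (4): PQR, PQS, PRS, QRS

so the chain groups are C_0 ≅ Z^4, C_1 ≅ Z^6, C_2 ≅ Z^4.

∂_1: C_1 → C_0 sends each edge [p,q] (with p < q) to q − p.
As a 4×6 matrix over Z this has rank 3, with invariant factors (1,1,1).

∂_2: C_2 → C_1 maps a triangle to the signed sum of its edges. For instance
  ∂PQR = QR − PR + PQ,
  ∂QRS = RS − QS + QR.
This gives a 6×4 integer matrix of rank 3; reducing to Smith normal form yields diagonal entries (1,1,1).

From H_k ≅ ker(∂_k) / im(∂_{k+1}) we obtain:

  H_1: rank ker ∂_1 − rank ∂_2 = (6 − 3) − 3 = 0, and the invariant factors of ∂_2 are all 1, so H_1 = 0.

(K is a triangulation of the 2-sphere S^2.)

H_1 ≅ 0.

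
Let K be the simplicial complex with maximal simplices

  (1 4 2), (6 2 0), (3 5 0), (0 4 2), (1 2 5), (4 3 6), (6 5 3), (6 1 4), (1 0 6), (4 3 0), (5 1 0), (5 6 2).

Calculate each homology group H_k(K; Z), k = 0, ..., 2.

K has 7 vertices, 18 edges, 12 triangles.
rank ∂_0 = 0, rank ∂_1 = 6 ⇒ b_0 = 7 − 0 − 6 = 1; all invariant factors of ∂_1 are 1 so no torsion. So H_0 = Z.
rank ∂_1 = 6, rank ∂_2 = 12 ⇒ b_1 = 18 − 6 − 12 = 0; ∂_2 has invariant factor(s) [2] giving torsion. So H_1 = Z/2.
rank ∂_2 = 12, rank ∂_3 = 0 ⇒ b_2 = 12 − 12 − 0 = 0. So H_2 = 0.

H_0 ≅ Z,  H_1 ≅ Z/2,  H_2 = 0.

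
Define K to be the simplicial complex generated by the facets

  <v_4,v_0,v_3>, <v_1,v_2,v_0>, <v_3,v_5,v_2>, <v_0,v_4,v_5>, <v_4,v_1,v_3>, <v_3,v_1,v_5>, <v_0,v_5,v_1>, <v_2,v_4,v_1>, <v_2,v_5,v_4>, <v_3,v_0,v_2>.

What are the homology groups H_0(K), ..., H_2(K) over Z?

Order the vertices as v_0 < v_1 < v_2 < v_3 < v_4 < v_5. Listing each simplex with vertices in this order, K has dimension 2 with simplices:

  0-simplices (6): [v_0], [v_1], [v_2], [v_3], [v_4], [v_5]
  1-simplices (15): (15 of them)
  2-simplices (10): [v_0,v_1,v_2], [v_0,v_1,v_5], [v_0,v_2,v_3], [v_0,v_3,v_4], [v_0,v_4,v_5], [v_1,v_2,v_4], [v_1,v_3,v_4], [v_1,v_3,v_5], [v_2,v_3,v_5], [v_2,v_4,v_5]

so the chain groups are C_0 ≅ Z^6, C_1 ≅ Z^15, C_2 ≅ Z^10.

Boundary ∂_1: C_1 → C_0 is given by ∂[p,q] = [q] − [p]. For instance
  ∂[v_1,v_2] = [v_2] − [v_1].
This gives a 6×15 integer matrix of rank 5; reducing to Smith normal form yields diagonal entries (1,1,1,1,1).

∂_2: C_2 → C_1 maps a triangle to the signed sum of its edges. For instance
  ∂[v_0,v_4,v_5] = [v_4,v_5] − [v_0,v_5] + [v_0,v_4],
  ∂[v_2,v_4,v_5] = [v_4,v_5] − [v_2,v_5] + [v_2,v_4].
The 15×10 boundary matrix has rank 10 and Smith normal form diag(1,1,1,1,1,1,1,1,1,2).

Reading off H_k = ker ∂_k / im ∂_{k+1}:

  H_0: rank C_0 − rank ∂_1 = 6 − 5 = 1, and the invariant factors of ∂_1 are all 1, so H_0 = Z.
  H_1: rank ker ∂_1 − rank ∂_2 = (15 − 5) − 10 = 0, and ∂_2 has invariant factor 2 > 1, so H_1 = Z/2Z.
  H_2: rank ker ∂_2 − rank ∂_3 = (10 − 10) − 0 = 0, and there is no ∂_3, so H_2 = 0.

H_0 ≅ Z,  H_1 ≅ Z/2Z,  H_2 = 0.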